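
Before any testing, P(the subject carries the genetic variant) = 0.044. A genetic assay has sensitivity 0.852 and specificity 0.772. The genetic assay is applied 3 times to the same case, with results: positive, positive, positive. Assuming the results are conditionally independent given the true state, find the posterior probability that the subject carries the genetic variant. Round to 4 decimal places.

Posterior P(H) ≈ 0.7060

Let H be the event that the subject carries the genetic variant; start with P(H) = 0.044. P('positive'|H) = 0.852, P('positive'|¬H) = 0.228.
Update on result 1 ('positive'): P(H) ← 0.852·0.0440 / (0.852·0.0440 + 0.228·0.9560) = 0.037488/0.25546 = 0.1467.
Update on result 2 ('positive'): P(H) ← 0.852·0.1467 / (0.852·0.1467 + 0.228·0.8533) = 0.12503/0.31957 = 0.3912.
Update on result 3 ('positive'): P(H) ← 0.852·0.3912 / (0.852·0.3912 + 0.228·0.6088) = 0.33334/0.47214 = 0.7060.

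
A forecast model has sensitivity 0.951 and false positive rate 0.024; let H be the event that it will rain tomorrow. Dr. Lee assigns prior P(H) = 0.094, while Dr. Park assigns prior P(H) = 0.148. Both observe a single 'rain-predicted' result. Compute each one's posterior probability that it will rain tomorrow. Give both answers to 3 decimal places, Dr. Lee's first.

The likelihood ratio for a 'rain-predicted' result is 0.951/0.024 = 39.625.
Dr. Lee: prior odds 0.094/0.906 = 0.10375; posterior odds 4.1112; posterior probability 0.804.
Dr. Park: prior odds 0.148/0.852 = 0.17371; posterior odds 6.8832; posterior probability 0.873.

Dr. Lee: 0.804; Dr. Park: 0.873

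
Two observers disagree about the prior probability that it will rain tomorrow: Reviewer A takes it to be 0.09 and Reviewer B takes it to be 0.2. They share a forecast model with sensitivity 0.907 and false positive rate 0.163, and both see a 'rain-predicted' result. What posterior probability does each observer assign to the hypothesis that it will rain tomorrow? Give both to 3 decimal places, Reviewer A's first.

Reviewer A: 0.355; Reviewer B: 0.582

The likelihood ratio for a 'rain-predicted' result is 0.907/0.163 = 5.5644.
Reviewer A: prior odds 0.09/0.91 = 0.098901; posterior odds 0.55033; posterior probability 0.355.
Reviewer B: prior odds 0.2/0.8 = 0.25000; posterior odds 1.3911; posterior probability 0.582.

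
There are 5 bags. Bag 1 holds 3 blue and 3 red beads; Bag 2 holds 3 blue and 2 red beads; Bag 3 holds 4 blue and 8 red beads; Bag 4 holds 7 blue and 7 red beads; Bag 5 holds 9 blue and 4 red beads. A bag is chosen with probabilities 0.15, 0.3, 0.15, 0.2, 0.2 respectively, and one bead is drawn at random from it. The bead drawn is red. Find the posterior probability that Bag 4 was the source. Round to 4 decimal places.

Tabulate prior·likelihood by source: [1] prior 0.15, lik 0.5, product 0.07500; [2] prior 0.3, lik 0.4, product 0.1200; [3] prior 0.15, lik 0.6667, product 0.1000; [4] prior 0.2, lik 0.5, product 0.1000; [5] prior 0.2, lik 0.3077, product 0.06154.
Normalizing constant = 0.45654; the posterior for Bag 4 is its product over the sum, 0.1000/0.45654 = 0.2190.

Posterior probability ≈ 0.2190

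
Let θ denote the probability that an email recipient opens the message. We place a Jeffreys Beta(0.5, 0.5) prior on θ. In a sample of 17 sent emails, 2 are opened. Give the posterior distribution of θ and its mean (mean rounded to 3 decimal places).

Posterior: Beta(2.5, 15.5); mean ≈ 0.139

The binomial likelihood is conjugate to the Beta prior: with 2 successes and 15 failures, the posterior is Beta(0.5+2, 0.5+15) = Beta(2.5, 15.5).
Posterior mean = α/(α+β) = 2.5/18 = 0.139.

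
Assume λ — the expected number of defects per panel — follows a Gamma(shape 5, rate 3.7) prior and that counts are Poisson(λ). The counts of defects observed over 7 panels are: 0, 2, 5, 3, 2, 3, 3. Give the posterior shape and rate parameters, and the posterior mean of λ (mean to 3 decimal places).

Posterior: Gamma(shape=23, rate=10.7); mean ≈ 2.150

Total count ∑xᵢ = 18 over n = 7 panels.
Gamma is conjugate to the Poisson likelihood: posterior is Gamma(shape = 5+18 = 23, rate = 3.7+7 = 10.7).
Posterior mean = shape/rate = 23/10.7 = 2.150.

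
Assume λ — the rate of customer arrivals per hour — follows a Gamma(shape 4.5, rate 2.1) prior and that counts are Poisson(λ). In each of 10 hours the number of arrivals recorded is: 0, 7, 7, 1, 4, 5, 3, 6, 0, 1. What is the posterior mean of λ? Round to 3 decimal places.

Posterior mean ≈ 3.182

The Poisson likelihood adds the total count to the shape and the number of exposure periods to the rate. Here ∑xᵢ = 34 and n = 10, so shape 4.5→38.5 and rate 2.1→12.1.
Posterior mean = shape/rate = 38.5/12.1 = 3.182.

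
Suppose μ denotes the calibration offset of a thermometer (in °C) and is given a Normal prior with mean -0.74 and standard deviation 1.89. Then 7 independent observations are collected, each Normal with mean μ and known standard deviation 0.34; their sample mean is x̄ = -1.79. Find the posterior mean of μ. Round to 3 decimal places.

Posterior mean ≈ -1.785

With known σ, the Normal prior is conjugate. Weight on the data is w = (n/σ²)/(n/σ² + 1/τ₀²) = 60.5536/(60.5536+0.279947) = 0.99540.
Posterior mean = w·x̄ + (1−w)·μ₀ = 0.99540·-1.79 + 0.0046019·-0.74 = -1.785.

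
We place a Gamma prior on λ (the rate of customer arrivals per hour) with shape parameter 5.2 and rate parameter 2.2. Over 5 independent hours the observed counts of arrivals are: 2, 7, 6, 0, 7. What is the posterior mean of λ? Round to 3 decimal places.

Total count ∑xᵢ = 22 over n = 5 hours.
Gamma is conjugate to the Poisson likelihood: posterior is Gamma(shape = 5.2+22 = 27.2, rate = 2.2+5 = 7.2).
Posterior mean = shape/rate = 27.2/7.2 = 3.778.

Posterior mean ≈ 3.778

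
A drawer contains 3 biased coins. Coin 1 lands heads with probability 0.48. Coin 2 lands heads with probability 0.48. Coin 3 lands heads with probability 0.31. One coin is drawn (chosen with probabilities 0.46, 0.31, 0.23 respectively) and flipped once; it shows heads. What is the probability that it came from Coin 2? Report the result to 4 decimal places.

Tabulate prior·likelihood by source: [1] prior 0.46, lik 0.48, product 0.2208; [2] prior 0.31, lik 0.48, product 0.1488; [3] prior 0.23, lik 0.31, product 0.07130.
Normalizing constant = 0.44090; the posterior for Coin 2 is its product over the sum, 0.1488/0.44090 = 0.3375.

Posterior probability ≈ 0.3375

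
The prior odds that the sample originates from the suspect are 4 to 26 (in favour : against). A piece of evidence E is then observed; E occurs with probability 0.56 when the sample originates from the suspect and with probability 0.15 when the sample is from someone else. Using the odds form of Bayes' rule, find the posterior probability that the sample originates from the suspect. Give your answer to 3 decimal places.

Posterior probability ≈ 0.365

Prior odds = 4/26 = 0.15385.
Likelihood ratio for E = 0.56/0.15 = 3.7333.
Posterior odds = prior odds × LR = 0.57436.
Posterior probability = odds/(1+odds) = 0.57436/1.5744 = 0.365.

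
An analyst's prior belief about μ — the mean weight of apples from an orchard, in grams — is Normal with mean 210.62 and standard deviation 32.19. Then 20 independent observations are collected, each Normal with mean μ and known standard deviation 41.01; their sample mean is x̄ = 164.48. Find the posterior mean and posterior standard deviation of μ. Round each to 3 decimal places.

With known σ, the Normal prior is conjugate. Weight on the data is w = (n/σ²)/(n/σ² + 1/τ₀²) = 0.0118919/(0.0118919+0.00096507) = 0.92494.
Posterior mean = w·x̄ + (1−w)·μ₀ = 0.92494·164.48 + 0.075062·210.62 = 167.943. Posterior variance = 1/(0.0118919+0.00096507) = 77.7790, so SD = 8.819.

Posterior mean ≈ 167.943; posterior SD ≈ 8.819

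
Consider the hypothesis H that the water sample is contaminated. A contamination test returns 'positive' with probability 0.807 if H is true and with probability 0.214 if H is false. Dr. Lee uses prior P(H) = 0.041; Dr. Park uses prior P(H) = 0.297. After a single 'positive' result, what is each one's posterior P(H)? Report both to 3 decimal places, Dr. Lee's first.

The likelihood ratio for a 'positive' result is 0.807/0.214 = 3.7710.
Dr. Lee: prior odds 0.041/0.959 = 0.042753; posterior odds 0.16122; posterior probability 0.139.
Dr. Park: prior odds 0.297/0.703 = 0.42248; posterior odds 1.5932; posterior probability 0.614.

Dr. Lee: 0.139; Dr. Park: 0.614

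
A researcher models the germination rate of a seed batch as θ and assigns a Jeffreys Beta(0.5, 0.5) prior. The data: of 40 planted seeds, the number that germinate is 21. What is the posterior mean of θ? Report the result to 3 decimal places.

Posterior mean ≈ 0.524

Observing 21 successes and 19 failures updates Beta(0.5, 0.5) by adding the success and failure counts to the two shape parameters: α = 0.5+21 = 21.5, β = 0.5+19 = 19.5.
Posterior mean = α/(α+β) = 21.5/41 = 0.524.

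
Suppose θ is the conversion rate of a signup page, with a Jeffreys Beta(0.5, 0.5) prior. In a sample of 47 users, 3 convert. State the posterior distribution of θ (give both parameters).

Posterior: Beta(3.5, 44.5)

The binomial likelihood is conjugate to the Beta prior: with 3 successes and 44 failures, the posterior is Beta(0.5+3, 0.5+44) = Beta(3.5, 44.5).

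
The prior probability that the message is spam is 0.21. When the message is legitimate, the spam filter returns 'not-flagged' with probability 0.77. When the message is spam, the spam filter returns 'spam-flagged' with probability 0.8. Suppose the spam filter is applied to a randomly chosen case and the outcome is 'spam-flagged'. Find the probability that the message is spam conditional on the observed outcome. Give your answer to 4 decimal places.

Let H be the event that the message is spam. P(H) = 0.21, so P(¬H) = 0.79. With E the 'spam-flagged' result, P(E|H) = 0.8 and P(E|¬H) = 0.23.
P(E) = 0.8·0.21 + 0.23·0.79 = 0.16800 + 0.18170 = 0.34970.
By Bayes' theorem, P(H|E) = 0.16800 / 0.34970 = 0.4804.

P(H | E) ≈ 0.4804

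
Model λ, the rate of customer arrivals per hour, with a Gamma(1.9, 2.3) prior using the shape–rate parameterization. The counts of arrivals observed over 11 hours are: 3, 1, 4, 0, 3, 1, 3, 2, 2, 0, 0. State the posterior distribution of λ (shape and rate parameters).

Posterior: Gamma(shape=20.9, rate=13.3)

Total count ∑xᵢ = 19 over n = 11 hours.
Gamma is conjugate to the Poisson likelihood: posterior is Gamma(shape = 1.9+19 = 20.9, rate = 2.3+11 = 13.3).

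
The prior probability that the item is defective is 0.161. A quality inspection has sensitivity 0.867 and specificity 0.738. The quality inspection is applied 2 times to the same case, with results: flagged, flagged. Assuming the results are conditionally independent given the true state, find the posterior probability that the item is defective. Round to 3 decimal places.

With H the event that the item is defective, the joint likelihood of the observed sequence is P(data|H) = 0.867·0.867 = 0.75169 and P(data|¬H) = 0.262·0.262 = 0.068644.
Bayes: P(H|data) = 0.161·0.75169 / (0.161·0.75169 + 0.839·0.068644) = 0.12102/0.17861 = 0.6776.

Posterior P(H) ≈ 0.678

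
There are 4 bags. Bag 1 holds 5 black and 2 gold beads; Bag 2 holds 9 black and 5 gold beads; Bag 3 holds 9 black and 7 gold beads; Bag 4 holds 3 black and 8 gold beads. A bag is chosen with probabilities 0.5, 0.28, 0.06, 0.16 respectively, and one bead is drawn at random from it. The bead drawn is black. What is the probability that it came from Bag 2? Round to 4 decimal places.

P(black|Bag 1) = 0.7143; P(black|Bag 2) = 0.6429; P(black|Bag 3) = 0.5625; P(black|Bag 4) = 0.2727.
Prior × likelihood for each source: 0.5·0.7143=0.3571, 0.28·0.6429=0.1800, 0.06·0.5625=0.03375, 0.16·0.2727=0.04364. Summing gives P(black) = 0.61453.
P(Bag 2 | black) = 0.1800 / 0.61453 = 0.2929.

Posterior probability ≈ 0.2929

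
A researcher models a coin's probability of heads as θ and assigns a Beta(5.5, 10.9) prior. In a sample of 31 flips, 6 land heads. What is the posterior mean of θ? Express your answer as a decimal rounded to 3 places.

Posterior mean ≈ 0.243

Observing 6 successes and 25 failures updates Beta(5.5, 10.9) by adding the success and failure counts to the two shape parameters: α = 5.5+6 = 11.5, β = 10.9+25 = 35.9.
Posterior mean = α/(α+β) = 11.5/47.4 = 0.243.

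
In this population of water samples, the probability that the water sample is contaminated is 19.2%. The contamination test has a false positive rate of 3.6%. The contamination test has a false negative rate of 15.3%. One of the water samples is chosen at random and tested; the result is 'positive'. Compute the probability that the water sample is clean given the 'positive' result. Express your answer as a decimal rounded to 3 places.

P(¬H | E) ≈ 0.152

Let H be the event that the water sample is contaminated. P(H) = 0.192, so P(¬H) = 0.808. With E the 'positive' result, P(E|H) = 0.847 and P(E|¬H) = 0.036.
P(E) = 0.847·0.192 + 0.036·0.808 = 0.16262 + 0.029088 = 0.19171.
By Bayes' theorem, P(H|E) = 0.16262 / 0.19171 = 0.848. Hence P(¬H|E) = 1 − 0.848 = 0.152.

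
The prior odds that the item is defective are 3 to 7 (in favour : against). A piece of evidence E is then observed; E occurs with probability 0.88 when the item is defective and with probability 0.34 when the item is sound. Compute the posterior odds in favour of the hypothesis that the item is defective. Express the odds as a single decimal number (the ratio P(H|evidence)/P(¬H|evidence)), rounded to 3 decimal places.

Prior odds = 3/7 = 0.42857.
Likelihood ratio for E = 0.88/0.34 = 2.5882.
Posterior odds = prior odds × LR = 1.1092.

Posterior odds ≈ 1.109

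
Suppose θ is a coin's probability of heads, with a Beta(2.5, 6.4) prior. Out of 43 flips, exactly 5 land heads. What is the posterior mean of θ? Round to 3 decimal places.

The binomial likelihood is conjugate to the Beta prior: with 5 successes and 38 failures, the posterior is Beta(2.5+5, 6.4+38) = Beta(7.5, 44.4).
Posterior mean = α/(α+β) = 7.5/51.9 = 0.145.

Posterior mean ≈ 0.145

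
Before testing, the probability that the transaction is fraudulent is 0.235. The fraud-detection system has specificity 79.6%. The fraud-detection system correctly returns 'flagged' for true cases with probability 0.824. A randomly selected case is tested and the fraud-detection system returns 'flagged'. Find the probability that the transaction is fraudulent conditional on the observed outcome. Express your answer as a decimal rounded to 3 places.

Write H for 'the transaction is fraudulent'. Prior odds H:¬H = 0.235/0.765 = 0.30719. For the 'flagged' outcome, the likelihood ratio is 0.824/0.204 = 4.0392.
Posterior odds = 0.30719 × 4.0392 = 1.2408, so P(H|E) = 1.2408/(1+1.2408) = 0.554.

P(H | E) ≈ 0.554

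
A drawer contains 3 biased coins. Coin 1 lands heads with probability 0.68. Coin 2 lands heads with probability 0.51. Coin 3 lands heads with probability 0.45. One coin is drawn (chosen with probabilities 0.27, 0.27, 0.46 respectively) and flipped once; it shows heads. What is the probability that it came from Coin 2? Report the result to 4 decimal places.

P(heads|C1) = 0.68; P(heads|C2) = 0.51; P(heads|C3) = 0.45.
Prior × likelihood for each source: 0.27·0.68=0.1836, 0.27·0.51=0.1377, 0.46·0.45=0.2070. Summing gives P(heads) = 0.52830.
P(Coin 2 | heads) = 0.1377 / 0.52830 = 0.2606.

Posterior probability ≈ 0.2606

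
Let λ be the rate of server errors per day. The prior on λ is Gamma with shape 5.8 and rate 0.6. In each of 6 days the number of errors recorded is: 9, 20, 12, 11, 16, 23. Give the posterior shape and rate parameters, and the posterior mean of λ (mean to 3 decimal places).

Posterior: Gamma(shape=96.8, rate=6.6); mean ≈ 14.667

The Poisson likelihood adds the total count to the shape and the number of exposure periods to the rate. Here ∑xᵢ = 91 and n = 6, so shape 5.8→96.8 and rate 0.6→6.6.
Posterior mean = shape/rate = 96.8/6.6 = 14.667.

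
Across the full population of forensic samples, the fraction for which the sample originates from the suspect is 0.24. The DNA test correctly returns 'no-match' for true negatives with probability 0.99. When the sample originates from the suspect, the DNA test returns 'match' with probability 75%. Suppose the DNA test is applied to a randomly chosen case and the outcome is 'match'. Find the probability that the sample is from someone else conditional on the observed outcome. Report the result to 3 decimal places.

P(¬H | E) ≈ 0.041

Write H for 'the sample originates from the suspect'. Prior odds H:¬H = 0.24/0.76 = 0.31579. For the 'match' outcome, the likelihood ratio is 0.75/0.01 = 75.000.
Posterior odds = 0.31579 × 75.000 = 23.684, so P(H|E) = 23.684/(1+23.684) = 0.959. Then P(¬H|E) = 1 − 0.959 = 0.041.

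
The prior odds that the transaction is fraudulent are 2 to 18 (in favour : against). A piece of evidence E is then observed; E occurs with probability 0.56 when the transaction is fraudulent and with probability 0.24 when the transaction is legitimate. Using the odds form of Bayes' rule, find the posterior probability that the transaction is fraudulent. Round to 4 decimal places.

Posterior probability ≈ 0.2059

Prior odds = 2/18 = 0.11111. In log-odds, ln(0.11111) = -2.1972.
Add log likelihood ratio: ln(2.3333) = 0.84730.
Posterior log-odds = -1.3499, so posterior odds = exp(-1.3499) = 0.25926. Converting, P(H|E) = 0.25926/1.2593 = 0.2059.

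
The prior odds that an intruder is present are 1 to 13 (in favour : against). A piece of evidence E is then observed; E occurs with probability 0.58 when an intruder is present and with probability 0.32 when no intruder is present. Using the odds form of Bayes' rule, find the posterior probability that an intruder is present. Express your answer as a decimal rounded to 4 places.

Prior odds = 1/13 = 0.076923.
Likelihood ratio for E = 0.58/0.32 = 1.8125.
Posterior odds = prior odds × LR = 0.13942.
Posterior probability = odds/(1+odds) = 0.13942/1.1394 = 0.1224.

Posterior probability ≈ 0.1224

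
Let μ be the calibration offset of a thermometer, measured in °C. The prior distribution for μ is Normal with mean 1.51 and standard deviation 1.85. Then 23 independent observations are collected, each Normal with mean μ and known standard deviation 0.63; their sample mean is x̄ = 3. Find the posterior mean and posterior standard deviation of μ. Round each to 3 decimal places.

Posterior mean ≈ 2.993; posterior SD ≈ 0.131

With known σ, the Normal prior is conjugate. Weight on the data is w = (n/σ²)/(n/σ² + 1/τ₀²) = 57.9491/(57.9491+0.292184) = 0.99498.
Posterior mean = w·x̄ + (1−w)·μ₀ = 0.99498·3 + 0.0050168·1.51 = 2.993. Posterior variance = 1/(57.9491+0.292184) = 0.0171699, so SD = 0.131.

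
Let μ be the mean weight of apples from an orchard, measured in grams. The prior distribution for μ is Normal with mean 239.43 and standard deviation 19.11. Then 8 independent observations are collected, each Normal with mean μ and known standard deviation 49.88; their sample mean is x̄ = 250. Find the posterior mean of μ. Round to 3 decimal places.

Posterior mean ≈ 245.139

With known σ, the Normal prior is conjugate. Weight on the data is w = (n/σ²)/(n/σ² + 1/τ₀²) = 0.00321542/(0.00321542+0.00273828) = 0.54007.
Posterior mean = w·x̄ + (1−w)·μ₀ = 0.54007·250 + 0.45993·239.43 = 245.139.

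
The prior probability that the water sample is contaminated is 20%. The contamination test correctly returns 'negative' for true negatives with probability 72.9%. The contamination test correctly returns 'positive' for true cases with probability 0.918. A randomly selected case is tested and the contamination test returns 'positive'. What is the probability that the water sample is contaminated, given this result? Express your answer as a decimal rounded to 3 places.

Write H for 'the water sample is contaminated'. Prior odds H:¬H = 0.2/0.8 = 0.25000. For the 'positive' outcome, the likelihood ratio is 0.918/0.271 = 3.3875.
Posterior odds = 0.25000 × 3.3875 = 0.84686, so P(H|E) = 0.84686/(1+0.84686) = 0.459.

P(H | E) ≈ 0.459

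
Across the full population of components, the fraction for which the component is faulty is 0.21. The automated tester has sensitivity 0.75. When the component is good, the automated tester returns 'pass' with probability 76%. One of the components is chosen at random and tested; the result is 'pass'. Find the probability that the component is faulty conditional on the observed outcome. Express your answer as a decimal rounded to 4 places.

Let H be the event that the component is faulty. P(H) = 0.21, so P(¬H) = 0.79. With E the 'pass' result, P(E|H) = 0.25 and P(E|¬H) = 0.76.
P(E) = 0.25·0.21 + 0.76·0.79 = 0.052500 + 0.60040 = 0.65290.
By Bayes' theorem, P(H|E) = 0.052500 / 0.65290 = 0.0804.

P(H | E) ≈ 0.0804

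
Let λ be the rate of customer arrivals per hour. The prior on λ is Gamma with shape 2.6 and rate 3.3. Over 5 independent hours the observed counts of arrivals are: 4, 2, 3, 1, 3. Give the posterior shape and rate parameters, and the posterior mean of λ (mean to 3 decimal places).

The Poisson likelihood adds the total count to the shape and the number of exposure periods to the rate. Here ∑xᵢ = 13 and n = 5, so shape 2.6→15.6 and rate 3.3→8.3.
E[λ | data] = 15.6/8.3 = 1.880.

Posterior: Gamma(shape=15.6, rate=8.3); mean ≈ 1.880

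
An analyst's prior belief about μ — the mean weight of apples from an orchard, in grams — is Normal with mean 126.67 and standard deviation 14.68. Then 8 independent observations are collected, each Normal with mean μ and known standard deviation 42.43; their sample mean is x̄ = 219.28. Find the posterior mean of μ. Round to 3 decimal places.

Posterior mean ≈ 171.973

With known σ, the Normal prior is conjugate. Weight on the data is w = (n/σ²)/(n/σ² + 1/τ₀²) = 0.00444369/(0.00444369+0.00464032) = 0.48918.
Posterior mean = w·x̄ + (1−w)·μ₀ = 0.48918·219.28 + 0.51082·126.67 = 171.973.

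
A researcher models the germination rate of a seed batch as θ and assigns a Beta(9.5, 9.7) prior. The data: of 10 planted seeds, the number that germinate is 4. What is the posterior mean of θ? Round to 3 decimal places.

The binomial likelihood is conjugate to the Beta prior: with 4 successes and 6 failures, the posterior is Beta(9.5+4, 9.7+6) = Beta(13.5, 15.7).
Posterior mean = α/(α+β) = 13.5/29.2 = 0.462.

Posterior mean ≈ 0.462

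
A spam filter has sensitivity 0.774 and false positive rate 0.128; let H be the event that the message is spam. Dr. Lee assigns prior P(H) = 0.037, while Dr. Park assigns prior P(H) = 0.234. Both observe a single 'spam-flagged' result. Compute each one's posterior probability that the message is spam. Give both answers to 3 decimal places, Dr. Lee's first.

P('+'|H) = 0.774, P('+'|¬H) = 0.128.
Dr. Lee: numerator 0.774·0.037 = 0.028638; evidence = 0.028638+0.128·0.963 = 0.15190; posterior = 0.189.
Dr. Park: numerator 0.774·0.234 = 0.18112; evidence = 0.18112+0.128·0.766 = 0.27916; posterior = 0.649.

Dr. Lee: 0.189; Dr. Park: 0.649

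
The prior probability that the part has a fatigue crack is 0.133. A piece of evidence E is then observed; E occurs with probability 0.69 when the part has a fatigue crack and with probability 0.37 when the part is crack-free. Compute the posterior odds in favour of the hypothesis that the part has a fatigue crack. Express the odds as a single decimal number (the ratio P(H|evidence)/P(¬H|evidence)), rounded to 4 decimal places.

Posterior odds ≈ 0.2861

Prior odds = 0.133/(1−0.133) = 0.15340. In log-odds, ln(0.15340) = -1.8747.
Add log likelihood ratio: ln(1.8649) = 0.62319.
Posterior log-odds = -1.2515, so posterior odds = exp(-1.2515) = 0.28608.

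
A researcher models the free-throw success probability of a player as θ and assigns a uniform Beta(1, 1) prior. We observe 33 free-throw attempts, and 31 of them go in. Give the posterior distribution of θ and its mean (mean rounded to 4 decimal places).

Posterior: Beta(32, 3); mean ≈ 0.9143

The binomial likelihood is conjugate to the Beta prior: with 31 successes and 2 failures, the posterior is Beta(1+31, 1+2) = Beta(32, 3).
Posterior mean = α/(α+β) = 32/35 = 0.9143.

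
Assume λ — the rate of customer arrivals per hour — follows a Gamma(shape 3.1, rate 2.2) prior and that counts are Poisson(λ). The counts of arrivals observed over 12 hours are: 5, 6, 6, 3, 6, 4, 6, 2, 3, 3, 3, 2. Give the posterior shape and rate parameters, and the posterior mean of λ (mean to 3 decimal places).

The Poisson likelihood adds the total count to the shape and the number of exposure periods to the rate. Here ∑xᵢ = 49 and n = 12, so shape 3.1→52.1 and rate 2.2→14.2.
E[λ | data] = 52.1/14.2 = 3.669.

Posterior: Gamma(shape=52.1, rate=14.2); mean ≈ 3.669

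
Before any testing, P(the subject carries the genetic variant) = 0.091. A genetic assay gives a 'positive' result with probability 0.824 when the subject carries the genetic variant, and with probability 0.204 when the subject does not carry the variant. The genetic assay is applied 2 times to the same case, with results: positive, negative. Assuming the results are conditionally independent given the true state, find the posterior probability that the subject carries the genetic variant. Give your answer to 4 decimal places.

Posterior P(H) ≈ 0.0821

With H the event that the subject carries the genetic variant, the joint likelihood of the observed sequence is P(data|H) = 0.824·0.176 = 0.14502 and P(data|¬H) = 0.204·0.796 = 0.16238.
Bayes: P(H|data) = 0.091·0.14502 / (0.091·0.14502 + 0.909·0.16238) = 0.013197/0.16080 = 0.0821.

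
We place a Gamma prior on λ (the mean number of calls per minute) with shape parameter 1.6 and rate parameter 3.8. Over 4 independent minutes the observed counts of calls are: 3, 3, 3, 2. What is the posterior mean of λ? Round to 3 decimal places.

Posterior mean ≈ 1.615

The Poisson likelihood adds the total count to the shape and the number of exposure periods to the rate. Here ∑xᵢ = 11 and n = 4, so shape 1.6→12.6 and rate 3.8→7.8.
Posterior mean = shape/rate = 12.6/7.8 = 1.615.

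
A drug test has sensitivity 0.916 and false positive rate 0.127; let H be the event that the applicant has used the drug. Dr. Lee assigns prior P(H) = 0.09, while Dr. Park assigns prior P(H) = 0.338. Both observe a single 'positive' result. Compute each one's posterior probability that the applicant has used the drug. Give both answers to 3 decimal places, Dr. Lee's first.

The likelihood ratio for a 'positive' result is 0.916/0.127 = 7.2126.
Dr. Lee: prior odds 0.09/0.91 = 0.098901; posterior odds 0.71333; posterior probability 0.416.
Dr. Park: prior odds 0.338/0.662 = 0.51057; posterior odds 3.6826; posterior probability 0.786.

Dr. Lee: 0.416; Dr. Park: 0.786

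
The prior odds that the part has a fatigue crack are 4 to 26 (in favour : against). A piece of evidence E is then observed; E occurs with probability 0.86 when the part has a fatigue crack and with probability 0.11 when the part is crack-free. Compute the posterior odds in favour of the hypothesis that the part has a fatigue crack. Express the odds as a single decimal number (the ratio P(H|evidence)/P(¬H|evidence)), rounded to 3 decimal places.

Prior odds = 4/26 = 0.15385. In log-odds, ln(0.15385) = -1.8718.
Add log likelihood ratio: ln(7.8182) = 2.0565.
Posterior log-odds = 0.18465, so posterior odds = exp(0.18465) = 1.2028.

Posterior odds ≈ 1.203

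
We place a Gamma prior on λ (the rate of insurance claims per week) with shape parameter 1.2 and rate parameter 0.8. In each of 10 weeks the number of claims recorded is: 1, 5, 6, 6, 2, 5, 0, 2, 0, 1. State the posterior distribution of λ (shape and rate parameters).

Posterior: Gamma(shape=29.2, rate=10.8)

Total count ∑xᵢ = 28 over n = 10 weeks.
Gamma is conjugate to the Poisson likelihood: posterior is Gamma(shape = 1.2+28 = 29.2, rate = 0.8+10 = 10.8).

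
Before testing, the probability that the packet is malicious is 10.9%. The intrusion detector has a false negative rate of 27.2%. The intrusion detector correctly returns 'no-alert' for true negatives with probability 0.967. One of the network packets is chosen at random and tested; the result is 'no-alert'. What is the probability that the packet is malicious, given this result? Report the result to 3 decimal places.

Write H for 'the packet is malicious'. Prior odds H:¬H = 0.109/0.891 = 0.12233. For the 'no-alert' outcome, the likelihood ratio is 0.272/0.967 = 0.28128.
Posterior odds = 0.12233 × 0.28128 = 0.034411, so P(H|E) = 0.034411/(1+0.034411) = 0.033.

P(H | E) ≈ 0.033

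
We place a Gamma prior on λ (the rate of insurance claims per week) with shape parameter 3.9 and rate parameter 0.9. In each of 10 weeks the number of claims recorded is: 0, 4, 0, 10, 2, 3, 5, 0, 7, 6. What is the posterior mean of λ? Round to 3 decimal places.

Total count ∑xᵢ = 37 over n = 10 weeks.
Gamma is conjugate to the Poisson likelihood: posterior is Gamma(shape = 3.9+37 = 40.9, rate = 0.9+10 = 10.9).
E[λ | data] = 40.9/10.9 = 3.752.

Posterior mean ≈ 3.752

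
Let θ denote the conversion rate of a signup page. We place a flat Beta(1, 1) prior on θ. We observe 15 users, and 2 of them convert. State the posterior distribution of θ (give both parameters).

Posterior: Beta(3, 14)

Observing 2 successes and 13 failures updates Beta(1, 1) by adding the success and failure counts to the two shape parameters: α = 1+2 = 3, β = 1+13 = 14.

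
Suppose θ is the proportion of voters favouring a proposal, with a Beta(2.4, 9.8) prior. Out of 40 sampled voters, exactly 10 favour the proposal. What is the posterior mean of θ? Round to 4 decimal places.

Posterior mean ≈ 0.2375

The binomial likelihood is conjugate to the Beta prior: with 10 successes and 30 failures, the posterior is Beta(2.4+10, 9.8+30) = Beta(12.4, 39.8).
Posterior mean = α/(α+β) = 12.4/52.2 = 0.2375.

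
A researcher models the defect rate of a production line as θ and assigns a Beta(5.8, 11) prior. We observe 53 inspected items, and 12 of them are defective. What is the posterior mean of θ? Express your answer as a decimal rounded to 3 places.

Posterior mean ≈ 0.255

The binomial likelihood is conjugate to the Beta prior: with 12 successes and 41 failures, the posterior is Beta(5.8+12, 11+41) = Beta(17.8, 52).
E[θ | data] = 17.8/(17.8+52) = 0.255.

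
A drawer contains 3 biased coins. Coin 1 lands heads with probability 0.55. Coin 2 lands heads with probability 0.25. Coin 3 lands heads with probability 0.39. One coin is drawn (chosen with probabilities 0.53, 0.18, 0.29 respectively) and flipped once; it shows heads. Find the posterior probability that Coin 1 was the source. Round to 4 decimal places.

Tabulate prior·likelihood by source: [1] prior 0.53, lik 0.55, product 0.2915; [2] prior 0.18, lik 0.25, product 0.04500; [3] prior 0.29, lik 0.39, product 0.1131.
Normalizing constant = 0.44960; the posterior for Coin 1 is its product over the sum, 0.2915/0.44960 = 0.6484.

Posterior probability ≈ 0.6484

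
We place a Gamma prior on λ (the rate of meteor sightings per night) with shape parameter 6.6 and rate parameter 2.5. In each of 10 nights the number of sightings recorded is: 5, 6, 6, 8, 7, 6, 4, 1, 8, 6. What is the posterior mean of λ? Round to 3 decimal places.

The Poisson likelihood adds the total count to the shape and the number of exposure periods to the rate. Here ∑xᵢ = 57 and n = 10, so shape 6.6→63.6 and rate 2.5→12.5.
E[λ | data] = 63.6/12.5 = 5.088.

Posterior mean ≈ 5.088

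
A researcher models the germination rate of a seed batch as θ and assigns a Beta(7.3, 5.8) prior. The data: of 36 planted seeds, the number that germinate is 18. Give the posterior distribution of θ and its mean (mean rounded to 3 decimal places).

The binomial likelihood is conjugate to the Beta prior: with 18 successes and 18 failures, the posterior is Beta(7.3+18, 5.8+18) = Beta(25.3, 23.8).
Posterior mean = α/(α+β) = 25.3/49.1 = 0.515.

Posterior: Beta(25.3, 23.8); mean ≈ 0.515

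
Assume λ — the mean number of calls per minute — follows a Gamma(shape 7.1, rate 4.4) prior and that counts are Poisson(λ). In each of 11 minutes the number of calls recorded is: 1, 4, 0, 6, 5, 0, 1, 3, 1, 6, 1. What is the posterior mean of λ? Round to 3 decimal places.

Total count ∑xᵢ = 28 over n = 11 minutes.
Gamma is conjugate to the Poisson likelihood: posterior is Gamma(shape = 7.1+28 = 35.1, rate = 4.4+11 = 15.4).
E[λ | data] = 35.1/15.4 = 2.279.

Posterior mean ≈ 2.279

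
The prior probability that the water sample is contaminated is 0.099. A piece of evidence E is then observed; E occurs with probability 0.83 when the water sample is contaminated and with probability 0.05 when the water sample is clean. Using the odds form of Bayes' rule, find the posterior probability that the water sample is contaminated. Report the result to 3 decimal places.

Prior odds = 0.099/(1−0.099) = 0.10988.
Likelihood ratio for E = 0.83/0.05 = 16.600.
Posterior odds = prior odds × LR = 1.8240.
Posterior probability = odds/(1+odds) = 1.8240/2.8240 = 0.646.

Posterior probability ≈ 0.646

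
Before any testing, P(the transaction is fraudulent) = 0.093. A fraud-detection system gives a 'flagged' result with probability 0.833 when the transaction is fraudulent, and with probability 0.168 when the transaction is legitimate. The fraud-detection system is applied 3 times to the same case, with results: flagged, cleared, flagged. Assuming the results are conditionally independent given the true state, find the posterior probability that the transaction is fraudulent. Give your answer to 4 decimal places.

Let H be the event that the transaction is fraudulent; start with P(H) = 0.093. P('flagged'|H) = 0.833, P('flagged'|¬H) = 0.168.
Update on result 1 ('flagged'): P(H) ← 0.833·0.0930 / (0.833·0.0930 + 0.168·0.9070) = 0.077469/0.22985 = 0.3370.
Update on result 2 ('cleared'): P(H) ← 0.167·0.3370 / (0.167·0.3370 + 0.832·0.6630) = 0.056287/0.60786 = 0.0926.
Update on result 3 ('flagged'): P(H) ← 0.833·0.0926 / (0.833·0.0926 + 0.168·0.9074) = 0.077135/0.22958 = 0.3360.

Posterior P(H) ≈ 0.3360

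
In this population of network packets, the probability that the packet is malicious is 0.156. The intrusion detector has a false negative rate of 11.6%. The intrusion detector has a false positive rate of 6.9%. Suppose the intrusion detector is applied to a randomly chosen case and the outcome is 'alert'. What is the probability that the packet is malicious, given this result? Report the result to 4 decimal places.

P(H | E) ≈ 0.7031

Write H for 'the packet is malicious'. Prior odds H:¬H = 0.156/0.844 = 0.18483. For the 'alert' outcome, the likelihood ratio is 0.884/0.069 = 12.812.
Posterior odds = 0.18483 × 12.812 = 2.3680, so P(H|E) = 2.3680/(1+2.3680) = 0.7031.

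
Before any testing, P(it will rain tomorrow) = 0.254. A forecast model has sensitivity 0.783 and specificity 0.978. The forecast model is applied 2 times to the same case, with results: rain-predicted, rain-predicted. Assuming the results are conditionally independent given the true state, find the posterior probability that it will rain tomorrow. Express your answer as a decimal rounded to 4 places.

Posterior P(H) ≈ 0.9977

Let H be the event that it will rain tomorrow; start with P(H) = 0.254. P('rain-predicted'|H) = 0.783, P('rain-predicted'|¬H) = 0.022.
Update on result 1 ('rain-predicted'): P(H) ← 0.783·0.2540 / (0.783·0.2540 + 0.022·0.7460) = 0.19888/0.21529 = 0.9238.
Update on result 2 ('rain-predicted'): P(H) ← 0.783·0.9238 / (0.783·0.9238 + 0.022·0.0762) = 0.72331/0.72499 = 0.9977.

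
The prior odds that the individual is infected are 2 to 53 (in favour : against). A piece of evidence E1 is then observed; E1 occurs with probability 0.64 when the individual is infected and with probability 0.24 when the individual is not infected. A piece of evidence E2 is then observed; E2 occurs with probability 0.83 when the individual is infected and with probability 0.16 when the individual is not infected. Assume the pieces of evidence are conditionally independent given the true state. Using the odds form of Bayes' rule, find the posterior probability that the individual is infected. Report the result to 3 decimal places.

Prior odds = 2/53 = 0.037736.
Likelihood ratio for E1 = 0.64/0.24 = 2.6667.
Likelihood ratio for E2 = 0.83/0.16 = 5.1875.
Posterior odds = prior odds × LR₁ × LR₂ = 0.52201.
Posterior probability = odds/(1+odds) = 0.52201/1.5220 = 0.343.

Posterior probability ≈ 0.343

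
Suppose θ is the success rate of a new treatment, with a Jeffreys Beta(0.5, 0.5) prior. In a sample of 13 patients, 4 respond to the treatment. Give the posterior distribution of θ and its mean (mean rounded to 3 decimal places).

Posterior: Beta(4.5, 9.5); mean ≈ 0.321

Observing 4 successes and 9 failures updates Beta(0.5, 0.5) by adding the success and failure counts to the two shape parameters: α = 0.5+4 = 4.5, β = 0.5+9 = 9.5.
Posterior mean = α/(α+β) = 4.5/14 = 0.321.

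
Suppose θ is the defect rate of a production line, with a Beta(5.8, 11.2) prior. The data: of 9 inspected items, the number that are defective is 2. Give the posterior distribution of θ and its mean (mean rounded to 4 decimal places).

The binomial likelihood is conjugate to the Beta prior: with 2 successes and 7 failures, the posterior is Beta(5.8+2, 11.2+7) = Beta(7.8, 18.2).
Posterior mean = α/(α+β) = 7.8/26 = 0.3000.

Posterior: Beta(7.8, 18.2); mean ≈ 0.3000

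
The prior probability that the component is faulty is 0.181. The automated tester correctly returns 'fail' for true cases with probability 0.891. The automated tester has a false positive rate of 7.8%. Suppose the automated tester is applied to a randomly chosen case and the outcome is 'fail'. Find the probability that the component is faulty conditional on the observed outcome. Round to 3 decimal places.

Write H for 'the component is faulty'. Prior odds H:¬H = 0.181/0.819 = 0.22100. For the 'fail' outcome, the likelihood ratio is 0.891/0.078 = 11.423.
Posterior odds = 0.22100 × 11.423 = 2.5245, so P(H|E) = 2.5245/(1+2.5245) = 0.716.

P(H | E) ≈ 0.716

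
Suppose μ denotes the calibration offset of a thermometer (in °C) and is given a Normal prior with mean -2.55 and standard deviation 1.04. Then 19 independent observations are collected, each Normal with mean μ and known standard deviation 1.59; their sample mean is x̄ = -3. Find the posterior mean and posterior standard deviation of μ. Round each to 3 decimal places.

Prior precision 1/τ₀² = 1/1.04² = 0.924556; data precision n/σ² = 19/1.59² = 7.51553.
Posterior precision = 0.924556 + 7.51553 = 8.44008, giving posterior SD = 1/√8.44008 = 0.344.
Posterior mean = (0.924556·-2.55 + 7.51553·-3) / 8.44008 = -2.951.

Posterior mean ≈ -2.951; posterior SD ≈ 0.344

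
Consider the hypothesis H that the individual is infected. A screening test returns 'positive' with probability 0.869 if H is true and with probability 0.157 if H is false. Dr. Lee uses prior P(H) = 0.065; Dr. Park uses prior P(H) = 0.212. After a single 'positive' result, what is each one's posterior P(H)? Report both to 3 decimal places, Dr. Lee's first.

Dr. Lee: 0.278; Dr. Park: 0.598

The likelihood ratio for a 'positive' result is 0.869/0.157 = 5.5350.
Dr. Lee: prior odds 0.065/0.935 = 0.069519; posterior odds 0.38479; posterior probability 0.278.
Dr. Park: prior odds 0.212/0.788 = 0.26904; posterior odds 1.4891; posterior probability 0.598.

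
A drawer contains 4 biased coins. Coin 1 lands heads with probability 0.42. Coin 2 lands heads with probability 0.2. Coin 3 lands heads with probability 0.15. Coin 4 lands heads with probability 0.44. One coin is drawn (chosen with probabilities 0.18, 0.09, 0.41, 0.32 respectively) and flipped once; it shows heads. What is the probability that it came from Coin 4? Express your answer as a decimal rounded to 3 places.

Tabulate prior·likelihood by source: [1] prior 0.18, lik 0.42, product 0.07560; [2] prior 0.09, lik 0.2, product 0.01800; [3] prior 0.41, lik 0.15, product 0.06150; [4] prior 0.32, lik 0.44, product 0.1408.
Normalizing constant = 0.29590; the posterior for Coin 4 is its product over the sum, 0.1408/0.29590 = 0.476.

Posterior probability ≈ 0.476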